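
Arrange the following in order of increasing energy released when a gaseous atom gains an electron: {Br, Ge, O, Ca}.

Ca < Ge < O < Br

O is in period 2, group 16; Ca is in period 4, group 2; Ge is in period 4, group 14; Br is in period 4, group 17.
Adding an electron releases more energy for atoms nearer the top right (short of the noble gases).
Here both period and group differ, so the two effects have to be weighed against each other.
Ge > Ca: Ge lies to the right of Ca in period 4, so the across-period effect alone puts Ge higher.
O > Ge: relative to Ge, both the across-period and down-group shifts push O's electron affinity up.
Br > O: the two effects oppose for this pair; the across-period effect wins (325 vs 141 kJ/mol).
Tabulated electron affinity (kJ/mol): O 141, Ca 2, Ge 119, Br 325.
So from lowest to highest: Ca < Ge < O < Br.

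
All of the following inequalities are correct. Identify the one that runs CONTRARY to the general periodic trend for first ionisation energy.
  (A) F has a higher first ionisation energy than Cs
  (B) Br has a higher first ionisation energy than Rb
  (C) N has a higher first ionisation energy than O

(C)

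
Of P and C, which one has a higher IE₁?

IE₁ increases left→right with effective nuclear charge and decreases top→bottom as the valence shell moves farther out.
A diagonal step moves right (one effect) and down (the opposite effect) at once.
C > P: the two effects oppose for this pair; the down-group effect wins (1086 vs 1012 kJ/mol).
For reference (kJ/mol): C 1086, P 1012.
So C has the higher IE₁ (C > P).

C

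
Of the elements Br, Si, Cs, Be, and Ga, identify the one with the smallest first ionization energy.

Cs

Across a period the outer electron is held more tightly (higher IE₁); down a group it sits in a higher shell, more shielded, and comes off more easily.
These span different periods and groups, so the two trends combine.
Ga > Cs: relative to Cs, both the across-period and down-group shifts push Ga's first ionization energy up.
Si > Ga: both effects reinforce here, so Si is clearly the higher of the two.
Be > Si: period and group pull opposite ways; the down-group shift dominates (900 vs 786 kJ/mol).
Br > Be: the two effects oppose for this pair; the across-period effect wins (1140 vs 900 kJ/mol).
Tabulated first ionization energy (kJ/mol): Be 900, Si 786, Ga 579, Br 1140, Cs 376.
The smallest first ionization energy among these belongs to Cs.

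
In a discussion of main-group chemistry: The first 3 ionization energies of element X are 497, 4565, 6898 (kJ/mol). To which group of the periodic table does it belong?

Group 1

Look for the largest jump between consecutive ionization energies: IE2/IE1 ≈ 9.2, far larger than any earlier ratio.
That jump marks the point where a core electron is being removed. So the atom has 1 valence electron.
A main-group element with 1 valence electron is in group 1.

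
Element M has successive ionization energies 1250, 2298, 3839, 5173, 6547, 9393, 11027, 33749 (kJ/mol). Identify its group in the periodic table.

Look for the largest jump between consecutive ionization energies: IE8/IE7 ≈ 3.1, far larger than any earlier ratio.
That jump marks the point where a core electron is being removed. So the atom has 7 valence electrons.
A main-group element with 7 valence electrons is in group 17.

Group 17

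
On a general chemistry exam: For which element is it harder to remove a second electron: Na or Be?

After 1 electron has been removed, what remains? Na⁺ is the bare [Ne] core; Be⁺ still has 1 valence electron.
Pulling an electron out of a noble-gas core costs far more than removing a remaining valence electron, so Na sits at the high end of IE_2.
Approximate IE_2 values (kJ/mol): Na 4562, Be 1757.
Putting it together, IE_2: Be < Na.

Na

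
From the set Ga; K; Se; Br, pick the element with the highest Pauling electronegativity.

Electronegativity increases across a period and decreases down a group, tracking effective nuclear charge and atomic size.
All lie in period 4, so electronegativity increases left to right.
The highest Pauling electronegativity among these belongs to Br.

Br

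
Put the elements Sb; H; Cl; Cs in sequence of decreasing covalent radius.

Cs > Sb > Cl > H

H is in period 1, group 1; Cl is in period 3, group 17; Sb is in period 5, group 15; Cs is in period 6, group 1.
Atomic radius shrinks across a period as nuclear charge pulls the same shell inward, and grows down a group as new shells are added.
Neither a single period nor a single group — weigh both effects.
Cl > H: the two effects oppose for this pair; the down-group effect wins (99 vs 32 pm).
Sb > Cl: relative to Cl, both the across-period and down-group shifts push Sb's atomic radius up.
Cs > Sb: relative to Sb, both the across-period and down-group shifts push Cs's atomic radius up.
For reference (pm): H 32, Cl 99, Sb 140, Cs 232.
So from largest to smallest: Cs > Sb > Cl > H.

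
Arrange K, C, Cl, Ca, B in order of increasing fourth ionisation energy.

The fourth ionization energy removes an electron from the +3 ion. For each element: K³⁺ is already 2 electrons into the core; C³⁺ still has 1 valence electron; Cl³⁺ still has 4 valence electrons; Ca³⁺ is already 1 electron into the core; B³⁺ is the bare [He] core.
Usually core removal costs more than valence removal, but here the competition is close: a tightly held n=2 valence electron can cost more to remove than an n=3 core electron, so the actual values have to decide it.
Valence configurations: C³⁺ [He]2s¹, Cl³⁺ [Ne]3s²3p².
Approximate IE_4 values (kJ/mol): K 5877, C 6223, Cl 5159, Ca 6491, B 25026.
Putting it together, IE_4: Cl < K < C < Ca < B.

Cl < K < C < Ca < B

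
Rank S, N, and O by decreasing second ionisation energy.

O, N, S

After 1 electron has been removed, what remains? S⁺ still has 5 valence electrons; N⁺ still has 4 valence electrons; O⁺ still has 5 valence electrons.
All are still removing valence electrons, so compare the +1 ions as you would atoms: IE_2 generally rises across a period (higher Z_eff) and falls down a group (larger shell), subject to the usual subshell exceptions.
Valence configurations: S⁺ [Ne]3s²3p³, N⁺ [He]2s²2p², O⁺ [He]2s²2p³.
Approximate IE_2 values (kJ/mol): S 2252, N 2856, O 3388.
Overall IE_2 order: S < N < O.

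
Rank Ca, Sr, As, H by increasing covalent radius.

H < As < Ca < Sr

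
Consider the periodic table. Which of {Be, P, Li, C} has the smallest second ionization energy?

The second ionization energy removes an electron from the +1 ion. For each element: Be⁺ still has 1 valence electron; P⁺ still has 4 valence electrons; Li⁺ is the bare [He] core; C⁺ still has 3 valence electrons.
Pulling an electron out of a noble-gas core costs far more than removing a remaining valence electron, so Li sits at the high end of IE_2.
Valence configurations: Be⁺ [He]2s¹, P⁺ [Ne]3s²3p², C⁺ [He]2s²2p¹.
Tabulated IE_2 (kJ/mol): Be 1757, P 1907, Li 7298, C 2353.
So the second ionization energies run Be < P < C < Li.

Be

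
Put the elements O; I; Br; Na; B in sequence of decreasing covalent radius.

B is in period 2, group 13; O is in period 2, group 16; Na is in period 3, group 1; Br is in period 4, group 17; I is in period 5, group 17.
Radius decreases left→right (rising Z_eff, same n) and increases top→bottom (higher n).
Here both period and group differ, so the two effects have to be weighed against each other.
B > O: both are in period 2; the period trend gives B the larger value.
Br > B: period and group pull opposite ways; the down-group shift dominates (114 vs 85 pm).
I > Br: they share group 17; the group trend gives I the larger value.
Na > I: period and group pull opposite ways; the across-period shift dominates (155 vs 133 pm).
For reference (pm): B 85, O 63, Na 155, Br 114, I 133.
So from largest to smallest: Na > I > Br > B > O.

Na, I, Br, B, O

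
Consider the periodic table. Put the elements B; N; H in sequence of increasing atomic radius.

H is in period 1, group 1; B is in period 2, group 13; N is in period 2, group 15.
Moving right in a period, electrons are added to the same shell under a stronger nuclear pull, so atoms get smaller; moving down, a new shell is opened and atoms get larger.
Here both period and group differ, so the two effects have to be weighed against each other.
N > H: the two effects oppose for this pair; the down-group effect wins (71 vs 32 pm).
B > N: both are in period 2; the period trend gives B the larger value.
Tabulated atomic radius (pm): H 32, B 85, N 71.
So from smallest to largest: H < N < B.

H, N, B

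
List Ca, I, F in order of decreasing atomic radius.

F is in period 2, group 17; Ca is in period 4, group 2; I is in period 5, group 17.
Radius decreases left→right (rising Z_eff, same n) and increases top→bottom (higher n).
These span different periods and groups, so the two trends combine.
I > F: I sits below F in group 17, so the down-group effect alone puts I larger.
Ca > I: period and group pull opposite ways; the across-period shift dominates (171 vs 133 pm).
Approximate values (pm): F 64, Ca 171, I 133.
So from largest to smallest: Ca > I > F.

Ca > I > F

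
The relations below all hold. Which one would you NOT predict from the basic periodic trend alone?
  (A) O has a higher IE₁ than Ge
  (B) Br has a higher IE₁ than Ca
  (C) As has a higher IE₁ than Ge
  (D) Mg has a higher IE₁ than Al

The general trend: IE₁ increases across a period and decreases down a group.
(A) O (period 2, group 16) vs Ge (period 4, group 14): the stated order agrees with the simple trend.
(B) Br (period 4, group 17) vs Ca (period 4, group 2): the stated order agrees with the simple trend.
(C) As (period 4, group 15) vs Ge (period 4, group 14): the stated order agrees with the simple trend.
(D) Mg (period 3, group 2) vs Al (period 3, group 13): the stated order contradicts the simple trend.
The exception is (D): Al's single 3p electron is easier to remove than one from Mg's filled 3s².

(D)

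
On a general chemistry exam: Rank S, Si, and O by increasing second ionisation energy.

Si, S, O

After 1 electron has been removed, what remains? S⁺ still has 5 valence electrons; Si⁺ still has 3 valence electrons; O⁺ still has 5 valence electrons.
All are still removing valence electrons, so compare the +1 ions as you would atoms: IE_2 generally rises across a period (higher Z_eff) and falls down a group (larger shell), subject to the usual subshell exceptions.
Valence configurations: S⁺ [Ne]3s²3p³, Si⁺ [Ne]3s²3p¹, O⁺ [He]2s²2p³.
The numbers (kJ/mol): S 2252, Si 1577, O 3388.
So the second ionization energies run Si < S < O.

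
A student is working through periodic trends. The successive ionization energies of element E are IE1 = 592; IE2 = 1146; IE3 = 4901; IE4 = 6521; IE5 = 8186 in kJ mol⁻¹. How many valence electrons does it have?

2

Look for the largest jump between consecutive ionization energies: IE3/IE2 ≈ 4.3, far larger than any earlier ratio.
That jump marks the point where a core electron is being removed. So the atom has 2 valence electrons.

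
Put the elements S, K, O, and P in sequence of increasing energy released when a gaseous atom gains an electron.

K < P < O < S

O is in period 2, group 16; P is in period 3, group 15; S is in period 3, group 16; K is in period 4, group 1.
EA tends to increase across a period and decrease down a group, though the pattern is less regular than for IE or radius.
Here both period and group differ, so the two effects have to be weighed against each other.
P > K: relative to K, both the across-period and down-group shifts push P's electron affinity up.
O > P: relative to P, both the across-period and down-group shifts push O's electron affinity up.
S > O: this pair runs against the simple trend — see the exception note.
Note the exception: S has a higher electron affinity than O, contrary to the simple trend — the compact 2p subshell of O repels the added electron more than S's larger 3p does.
Approximate values (kJ/mol): O 141, P 72, S 200, K 48.
So from lowest to highest: K < P < O < S.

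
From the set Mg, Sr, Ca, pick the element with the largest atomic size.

Mg is in period 3, group 2; Ca is in period 4, group 2; Sr is in period 5, group 2.
Across a period the added protons contract the valence shell; down a group each new principal shell makes the atom larger.
All are in group 2, so atomic radius increases down the group.
The largest atomic size among these belongs to Sr.

Sr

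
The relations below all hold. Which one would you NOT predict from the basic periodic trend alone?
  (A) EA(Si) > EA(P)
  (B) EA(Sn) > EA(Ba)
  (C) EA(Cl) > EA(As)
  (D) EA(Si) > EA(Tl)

(A)

The general trend: electron affinity increases across a period and decreases down a group.
(A) Si (period 3, group 14) vs P (period 3, group 15): the stated order contradicts the simple trend.
(B) Sn (period 5, group 14) vs Ba (period 6, group 2): the stated order agrees with the simple trend.
(C) Cl (period 3, group 17) vs As (period 4, group 15): the stated order agrees with the simple trend.
(D) Si (period 3, group 14) vs Tl (period 6, group 13): the stated order agrees with the simple trend.
The exception is (A): adding an electron to P's half-filled 3p³ is unfavourable, so Si (3p²) has the more exothermic EA.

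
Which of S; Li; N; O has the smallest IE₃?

S

After 2 electrons have been removed, what remains? S²⁺ still has 4 valence electrons; Li²⁺ is already 1 electron into the core; N²⁺ still has 3 valence electrons; O²⁺ still has 4 valence electrons.
Pulling an electron out of a noble-gas core costs far more than removing a remaining valence electron, so Li sits at the high end of IE_3.
Valence configurations: S²⁺ [Ne]3s²3p², N²⁺ [He]2s²2p¹, O²⁺ [He]2s²2p².
The numbers (kJ/mol): S 3357, Li 11815, N 4578, O 5300.
Overall IE_3 order: S < N < O < Li.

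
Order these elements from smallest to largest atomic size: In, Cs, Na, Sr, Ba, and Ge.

Across a period the added protons contract the valence shell; down a group each new principal shell makes the atom larger.
Neither a single period nor a single group — weigh both effects.
In > Ge: both effects reinforce here, so In is clearly the larger of the two.
Na > In: period and group pull opposite ways; the across-period shift dominates (155 vs 142 pm).
Sr > Na: period and group pull opposite ways; the down-group shift dominates (185 vs 155 pm).
Ba > Sr: they share group 2; the group trend gives Ba the larger value.
Cs > Ba: Cs lies to the left of Ba in period 6, so the across-period effect alone puts Cs larger.
Approximate values (pm): Na 155, Ge 121, Sr 185, In 142, Cs 232, Ba 196.
So from smallest to largest: Ge < In < Na < Sr < Ba < Cs.

Ge < In < Na < Sr < Ba < Cs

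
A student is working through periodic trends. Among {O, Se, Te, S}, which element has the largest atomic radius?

Radius decreases left→right (rising Z_eff, same n) and increases top→bottom (higher n).
All are in group 16, so atomic radius increases down the group.
The largest atomic radius among these belongs to Te.

Te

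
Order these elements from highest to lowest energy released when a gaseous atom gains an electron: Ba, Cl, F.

Cl > F > Ba

F is in period 2, group 17; Cl is in period 3, group 17; Ba is in period 6, group 2.
Atoms with high Z_eff and room in the valence shell (especially the halogens) have the most exothermic electron affinities.
Neither a single period nor a single group — weigh both effects.
F > Ba: relative to Ba, both the across-period and down-group shifts push F's electron affinity up.
Cl > F: this pair runs against the simple trend — see the exception note.
Note the exception: Cl has a higher electron affinity than F, contrary to the simple trend — F's small 2p subshell makes the incoming electron feel strong e⁻–e⁻ repulsion, so Cl actually releases more energy on gaining an electron.
For reference (kJ/mol): F 328, Cl 349, Ba 14.
So from highest to lowest: Cl > F > Ba.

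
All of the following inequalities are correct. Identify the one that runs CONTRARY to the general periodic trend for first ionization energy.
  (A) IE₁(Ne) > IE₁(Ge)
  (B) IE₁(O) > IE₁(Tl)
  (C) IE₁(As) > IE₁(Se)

(C)

The general trend: first ionization energy increases across a period and decreases down a group.
(A) Ne (period 2, group 18) vs Ge (period 4, group 14): the stated order agrees with the simple trend.
(B) O (period 2, group 16) vs Tl (period 6, group 13): the stated order agrees with the simple trend.
(C) As (period 4, group 15) vs Se (period 4, group 16): the stated order contradicts the simple trend.
The exception is (C): Se (4p⁴) ionizes more easily than half-filled As (4p³).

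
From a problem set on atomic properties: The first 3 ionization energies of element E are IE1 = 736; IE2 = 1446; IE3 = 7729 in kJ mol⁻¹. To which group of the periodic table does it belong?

Look for the largest jump between consecutive ionization energies: IE3/IE2 ≈ 5.3, far larger than any earlier ratio.
That jump marks the point where a core electron is being removed. So the atom has 2 valence electrons.
A main-group element with 2 valence electrons is in group 2.

Group 2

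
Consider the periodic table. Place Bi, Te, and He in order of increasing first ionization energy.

Bi < Te < He

He is in period 1, group 18; Te is in period 5, group 16; Bi is in period 6, group 15.
IE₁ increases left→right with effective nuclear charge and decreases top→bottom as the valence shell moves farther out.
These span different periods and groups, so the two trends combine.
Te > Bi: relative to Bi, both the across-period and down-group shifts push Te's first ionization energy up.
He > Te: both effects reinforce here, so He is clearly the higher of the two.
For reference (kJ/mol): He 2372, Te 869, Bi 703.
So from lowest to highest: Bi < Te < He.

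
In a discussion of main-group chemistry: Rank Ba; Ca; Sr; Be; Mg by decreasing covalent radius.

Be is in period 2, group 2; Mg is in period 3, group 2; Ca is in period 4, group 2; Sr is in period 5, group 2; Ba is in period 6, group 2.
Across a period the added protons contract the valence shell; down a group each new principal shell makes the atom larger.
All are in group 2, so atomic radius increases down the group.
So from largest to smallest: Ba > Sr > Ca > Mg > Be.

Ba, Sr, Ca, Mg, Be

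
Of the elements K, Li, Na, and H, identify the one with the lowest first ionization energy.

K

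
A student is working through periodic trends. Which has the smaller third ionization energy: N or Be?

N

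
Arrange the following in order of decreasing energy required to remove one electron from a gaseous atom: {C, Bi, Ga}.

C > Bi > Ga

C is in period 2, group 14; Ga is in period 4, group 13; Bi is in period 6, group 15.
Removing the outermost electron gets harder across a period and easier down a group.
Neither a single period nor a single group — weigh both effects.
Bi > Ga: period and group pull opposite ways; the across-period shift dominates (703 vs 579 kJ/mol).
C > Bi: period and group pull opposite ways; the down-group shift dominates (1086 vs 703 kJ/mol).
Tabulated first ionization energy (kJ/mol): C 1086, Ga 579, Bi 703.
So from highest to lowest: C > Bi > Ga.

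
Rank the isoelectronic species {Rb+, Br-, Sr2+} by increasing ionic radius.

All of these have 36 electrons, so size is governed by nuclear charge alone: the more protons, the stronger the pull on the same electron cloud, and the smaller the ion.
Nuclear charges: Sr2+ (Z=38), Rb+ (Z=37), Br- (Z=35).
Smallest to largest: Sr2+ < Rb+ < Br-.

Sr2+ < Rb+ < Br-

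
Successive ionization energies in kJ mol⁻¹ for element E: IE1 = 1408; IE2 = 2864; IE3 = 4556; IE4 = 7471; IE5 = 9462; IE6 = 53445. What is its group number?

Group 15

Look for the largest jump between consecutive ionization energies: IE6/IE5 ≈ 5.6, far larger than any earlier ratio.
That jump marks the point where a core electron is being removed. So the atom has 5 valence electrons.
A main-group element with 5 valence electrons is in group 15.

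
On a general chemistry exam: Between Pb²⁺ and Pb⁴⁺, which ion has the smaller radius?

Both ions have Z = 82 protons, but Pb⁴⁺ has lost more electrons, so its remaining electrons feel a larger effective nuclear charge per electron and are pulled in more tightly.
Higher positive charge → smaller ion, so Pb²⁺ > Pb⁴⁺.

Pb⁴⁺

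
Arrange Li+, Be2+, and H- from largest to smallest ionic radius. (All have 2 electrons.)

H- > Li+ > Be2+

All of these have 2 electrons, so size is governed by nuclear charge alone: the more protons, the stronger the pull on the same electron cloud, and the smaller the ion.
Nuclear charges: Be2+ (Z=4), Li+ (Z=3), H- (Z=1).
Largest to smallest: H- > Li+ > Be2+.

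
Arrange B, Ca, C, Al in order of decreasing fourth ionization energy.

Consider each +3 ion: B³⁺ is the bare [He] core; Ca³⁺ is already 1 electron into the core; C³⁺ still has 1 valence electron; Al³⁺ is the bare [Ne] core.
Core electrons are held far more tightly than valence electrons, so Ca, Al and B top the IE_4 order.
Approximate IE_4 values (kJ/mol): B 25026, Ca 6491, C 6223, Al 11577.
Overall IE_4 order: C < Ca < Al < B.

B > Al > Ca > C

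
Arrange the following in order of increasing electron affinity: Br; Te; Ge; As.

As < Ge < Te < Br

Ge is in period 4, group 14; As is in period 4, group 15; Br is in period 4, group 17; Te is in period 5, group 16.
Electron affinity generally becomes more exothermic across a period toward the halogens and less exothermic down a group.
Here both period and group differ, so the two effects have to be weighed against each other.
Ge > As: this pair runs against the simple trend — see the exception note.
Te > Ge: period and group pull opposite ways; the across-period shift dominates (190 vs 119 kJ/mol).
Br > Te: both effects reinforce here, so Br is clearly the higher of the two.
Note the exception: Ge has a higher electron affinity than As, contrary to the simple trend — adding an electron to As's half-filled 4p³ is unfavourable, so Ge (4p²) has the more exothermic EA.
For reference (kJ/mol): Ge 119, As 78, Br 325, Te 190.
So from lowest to highest: As < Ge < Te < Br.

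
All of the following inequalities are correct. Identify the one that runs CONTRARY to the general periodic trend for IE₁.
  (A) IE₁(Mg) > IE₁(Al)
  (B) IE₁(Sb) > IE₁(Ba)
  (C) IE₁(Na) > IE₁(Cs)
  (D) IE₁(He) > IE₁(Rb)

(A)

The general trend: IE₁ increases across a period and decreases down a group.
(A) Mg (period 3, group 2) vs Al (period 3, group 13): the stated order contradicts the simple trend.
(B) Sb (period 5, group 15) vs Ba (period 6, group 2): the stated order agrees with the simple trend.
(C) Na (period 3, group 1) vs Cs (period 6, group 1): the stated order agrees with the simple trend.
(D) He (period 1, group 18) vs Rb (period 5, group 1): the stated order agrees with the simple trend.
The exception is (A): Al's single 3p electron is easier to remove than one from Mg's filled 3s².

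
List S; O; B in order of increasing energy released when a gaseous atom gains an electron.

B < O < S

Atoms with high Z_eff and room in the valence shell (especially the halogens) have the most exothermic electron affinities.
These span different periods and groups, so the two trends combine.
O > B: both are in period 2; the period trend gives O the larger value.
S > O: this pair runs against the simple trend — see the exception note.
Note the exception: S has a higher electron affinity than O, contrary to the simple trend — the compact 2p subshell of O repels the added electron more than S's larger 3p does.
For reference (kJ/mol): B 27, O 141, S 200.
So from lowest to highest: B < O < S.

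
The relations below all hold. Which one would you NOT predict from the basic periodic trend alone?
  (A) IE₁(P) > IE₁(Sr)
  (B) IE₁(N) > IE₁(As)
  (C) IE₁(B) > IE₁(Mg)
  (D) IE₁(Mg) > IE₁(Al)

(D)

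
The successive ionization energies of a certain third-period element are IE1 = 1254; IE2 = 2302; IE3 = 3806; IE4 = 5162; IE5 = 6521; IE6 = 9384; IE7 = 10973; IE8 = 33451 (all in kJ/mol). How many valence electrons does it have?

7

Look for the largest jump between consecutive ionization energies: IE8/IE7 ≈ 3.0, far larger than any earlier ratio.
That jump marks the point where a core electron is being removed. So the atom has 7 valence electrons.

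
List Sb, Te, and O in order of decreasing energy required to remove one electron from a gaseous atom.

O > Te > Sb

IE₁ increases left→right with effective nuclear charge and decreases top→bottom as the valence shell moves farther out.
Here both period and group differ, so the two effects have to be weighed against each other.
Te > Sb: Te lies to the right of Sb in period 5, so the across-period effect alone puts Te higher.
O > Te: they share group 16; the group trend gives O the larger value.
Approximate values (kJ/mol): O 1314, Sb 831, Te 869.
So from highest to lowest: O > Te > Sb.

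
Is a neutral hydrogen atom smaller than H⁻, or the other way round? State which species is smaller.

Forming H⁻ adds 1 electron to H. More electron–electron repulsion in the same shell, with unchanged nuclear charge, lets the cloud expand.
An anion is larger than its parent atom: H⁻ > H.

H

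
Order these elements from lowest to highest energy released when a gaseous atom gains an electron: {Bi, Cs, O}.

Cs < Bi < O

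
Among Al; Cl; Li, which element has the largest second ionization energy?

Li

After 1 electron has been removed, what remains? Al⁺ still has 2 valence electrons; Cl⁺ still has 6 valence electrons; Li⁺ is the bare [He] core.
Pulling an electron out of a noble-gas core costs far more than removing a remaining valence electron, so Li sits at the high end of IE_2.
Valence configurations: Al⁺ [Ne]3s², Cl⁺ [Ne]3s²3p⁴.
Tabulated IE_2 (kJ/mol): Al 1817, Cl 2298, Li 7298.
Putting it together, IE_2: Al < Cl < Li.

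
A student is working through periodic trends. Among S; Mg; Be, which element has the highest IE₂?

IE_2 is the cost of taking one more electron from the +1 cation: S⁺ still has 5 valence electrons; Mg⁺ still has 1 valence electron; Be⁺ still has 1 valence electron.
All are still removing valence electrons, so compare the +1 ions as you would atoms: IE_2 generally rises across a period (higher Z_eff) and falls down a group (larger shell), subject to the usual subshell exceptions.
Valence configurations: S⁺ [Ne]3s²3p³, Mg⁺ [Ne]3s¹, Be⁺ [He]2s¹.
Approximate IE_2 values (kJ/mol): S 2252, Mg 1451, Be 1757.
Hence IE_2: Mg < Be < S.

S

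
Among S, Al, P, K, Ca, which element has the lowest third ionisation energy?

Al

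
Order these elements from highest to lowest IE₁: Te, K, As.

IE₁ increases left→right with effective nuclear charge and decreases top→bottom as the valence shell moves farther out.
Here both period and group differ, so the two effects have to be weighed against each other.
Te > K: period and group pull opposite ways; the across-period shift dominates (869 vs 419 kJ/mol).
As > Te: period and group pull opposite ways; the down-group shift dominates (947 vs 869 kJ/mol).
For reference (kJ/mol): K 419, As 947, Te 869.
So from highest to lowest: As > Te > K.

As > Te > K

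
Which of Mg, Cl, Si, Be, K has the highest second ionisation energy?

K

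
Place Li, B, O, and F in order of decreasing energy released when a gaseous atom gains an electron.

F > O > Li > B

Li is in period 2, group 1; B is in period 2, group 13; O is in period 2, group 16; F is in period 2, group 17.
Electron affinity generally becomes more exothermic across a period toward the halogens and less exothermic down a group.
All lie in period 2; the across-period trend (electron affinity increases left to right) applies, with the exception below.
Note the exception: Li has a higher electron affinity than B, contrary to the simple trend — B's ns²np¹ configuration gives only a small electron affinity — the sparsely filled np subshell binds an added electron weakly.
Tabulated electron affinity (kJ/mol): Li 60, B 27, O 141, F 328.
So from highest to lowest: F > O > Li > B.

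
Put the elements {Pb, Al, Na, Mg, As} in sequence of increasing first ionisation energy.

First ionization energy rises across a period (greater Z_eff holds electrons more tightly) and falls down a group (valence electrons are farther from the nucleus).
These span different periods and groups, so the two trends combine.
Al > Na: Al lies to the right of Na in period 3, so the across-period effect alone puts Al higher.
Pb > Al: the two effects oppose for this pair; the across-period effect wins (716 vs 578 kJ/mol).
Mg > Pb: the two effects oppose for this pair; the down-group effect wins (738 vs 716 kJ/mol).
As > Mg: period and group pull opposite ways; the across-period shift dominates (947 vs 738 kJ/mol).
Note the exception: Mg has a higher first ionization energy than Al, contrary to the simple trend — Al's single 3p electron is easier to remove than one from Mg's filled 3s².
Approximate values (kJ/mol): Na 496, Mg 738, Al 578, As 947, Pb 716.
So from lowest to highest: Na < Al < Pb < Mg < As.

Na, Al, Pb, Mg, As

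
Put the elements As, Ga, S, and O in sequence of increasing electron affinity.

O is in period 2, group 16; S is in period 3, group 16; Ga is in period 4, group 13; As is in period 4, group 15.
Atoms with high Z_eff and room in the valence shell (especially the halogens) have the most exothermic electron affinities.
These span different periods and groups, so the two trends combine.
As > Ga: As lies to the right of Ga in period 4, so the across-period effect alone puts As higher.
O > As: relative to As, both the across-period and down-group shifts push O's electron affinity up.
S > O: this pair runs against the simple trend — see the exception note.
Note the exception: S has a higher electron affinity than O, contrary to the simple trend — the compact 2p subshell of O repels the added electron more than S's larger 3p does.
For reference (kJ/mol): O 141, S 200, Ga 29, As 78.
So from lowest to highest: Ga < As < O < S.

Ga < As < O < S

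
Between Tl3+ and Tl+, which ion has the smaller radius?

Both ions have Z = 81 protons, but Tl3+ has lost more electrons, so its remaining electrons feel a larger effective nuclear charge per electron and are pulled in more tightly.
Higher positive charge → smaller ion, so Tl+ > Tl3+.

Tl3+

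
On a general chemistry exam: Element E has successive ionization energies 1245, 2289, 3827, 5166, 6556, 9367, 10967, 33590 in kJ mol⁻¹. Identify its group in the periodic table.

Group 17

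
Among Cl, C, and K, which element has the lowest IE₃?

The third ionization energy removes an electron from the +2 ion. For each element: Cl²⁺ still has 5 valence electrons; C²⁺ still has 2 valence electrons; K²⁺ is already 1 electron into the core.
Usually core removal costs more than valence removal, but here the competition is close: a tightly held n=2 valence electron can cost more to remove than an n=3 core electron, so the actual values have to decide it.
Valence configurations: Cl²⁺ [Ne]3s²3p³, C²⁺ [He]2s².
The numbers (kJ/mol): Cl 3822, C 4620, K 4420.
So the third ionization energies run Cl < K < C.

Cl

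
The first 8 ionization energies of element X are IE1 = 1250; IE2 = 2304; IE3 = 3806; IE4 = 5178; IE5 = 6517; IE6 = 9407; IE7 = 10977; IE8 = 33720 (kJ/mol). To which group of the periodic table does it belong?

Group 17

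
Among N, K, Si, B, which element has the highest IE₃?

N

IE_3 is the cost of taking one more electron from the +2 cation: N²⁺ still has 3 valence electrons; K²⁺ is already 1 electron into the core; Si²⁺ still has 2 valence electrons; B²⁺ still has 1 valence electron.
Usually core removal costs more than valence removal, but here the competition is close: a tightly held n=2 valence electron can cost more to remove than an n=3 core electron, so the actual values have to decide it.
Valence configurations: N²⁺ [He]2s²2p¹, Si²⁺ [Ne]3s², B²⁺ [He]2s¹.
Approximate IE_3 values (kJ/mol): N 4578, K 4420, Si 3232, B 3660.
Overall IE_3 order: Si < B < K < N.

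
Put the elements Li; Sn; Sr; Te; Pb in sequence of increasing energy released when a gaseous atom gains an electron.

Li is in period 2, group 1; Sr is in period 5, group 2; Sn is in period 5, group 14; Te is in period 5, group 16; Pb is in period 6, group 14.
EA tends to increase across a period and decrease down a group, though the pattern is less regular than for IE or radius.
These span different periods and groups, so the two trends combine.
Pb > Sr: the two effects oppose for this pair; the across-period effect wins (35 vs 5 kJ/mol).
Li > Pb: the two effects oppose for this pair; the down-group effect wins (60 vs 35 kJ/mol).
Sn > Li: the two effects oppose for this pair; the across-period effect wins (107 vs 60 kJ/mol).
Te > Sn: both are in period 5; the period trend gives Te the larger value.
Tabulated electron affinity (kJ/mol): Li 60, Sr 5, Sn 107, Te 190, Pb 35.
So from lowest to highest: Sr < Pb < Li < Sn < Te.

Sr < Pb < Li < Sn < Te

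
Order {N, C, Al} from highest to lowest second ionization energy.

N > C > Al

IE_2 is the cost of taking one more electron from the +1 cation: N⁺ still has 4 valence electrons; C⁺ still has 3 valence electrons; Al⁺ still has 2 valence electrons.
All are still removing valence electrons, so compare the +1 ions as you would atoms: IE_2 generally rises across a period (higher Z_eff) and falls down a group (larger shell), subject to the usual subshell exceptions.
Valence configurations: N⁺ [He]2s²2p², C⁺ [He]2s²2p¹, Al⁺ [Ne]3s².
Tabulated IE_2 (kJ/mol): N 2856, C 2353, Al 1817.
Hence IE_2: Al < C < N.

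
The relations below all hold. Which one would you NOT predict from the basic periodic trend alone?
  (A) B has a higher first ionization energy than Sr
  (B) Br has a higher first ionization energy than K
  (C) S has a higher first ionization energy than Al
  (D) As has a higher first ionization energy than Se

(D)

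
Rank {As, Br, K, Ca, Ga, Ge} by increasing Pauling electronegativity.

K < Ca < Ga < Ge < As < Br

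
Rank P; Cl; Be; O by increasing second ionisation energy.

After 1 electron has been removed, what remains? P⁺ still has 4 valence electrons; Cl⁺ still has 6 valence electrons; Be⁺ still has 1 valence electron; O⁺ still has 5 valence electrons.
All are still removing valence electrons, so compare the +1 ions as you would atoms: IE_2 generally rises across a period (higher Z_eff) and falls down a group (larger shell), subject to the usual subshell exceptions.
Valence configurations: P⁺ [Ne]3s²3p², Cl⁺ [Ne]3s²3p⁴, Be⁺ [He]2s¹, O⁺ [He]2s²2p³.
The numbers (kJ/mol): P 1907, Cl 2298, Be 1757, O 3388.
So the second ionization energies run Be < P < Cl < O.

Be, P, Cl, O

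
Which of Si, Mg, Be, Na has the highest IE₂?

After 1 electron has been removed, what remains? Si⁺ still has 3 valence electrons; Mg⁺ still has 1 valence electron; Be⁺ still has 1 valence electron; Na⁺ is the bare [Ne] core.
Pulling an electron out of a noble-gas core costs far more than removing a remaining valence electron, so Na sits at the high end of IE_2.
Valence configurations: Si⁺ [Ne]3s²3p¹, Mg⁺ [Ne]3s¹, Be⁺ [He]2s¹.
Tabulated IE_2 (kJ/mol): Si 1577, Mg 1451, Be 1757, Na 4562.
So the second ionization energies run Mg < Si < Be < Na.

Na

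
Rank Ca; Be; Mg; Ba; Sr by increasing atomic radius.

Be is in period 2, group 2; Mg is in period 3, group 2; Ca is in period 4, group 2; Sr is in period 5, group 2; Ba is in period 6, group 2.
Atomic radius shrinks across a period as nuclear charge pulls the same shell inward, and grows down a group as new shells are added.
All are in group 2, so atomic radius increases down the group.
So from smallest to largest: Be < Mg < Ca < Sr < Ba.

Be < Mg < Ca < Sr < Ba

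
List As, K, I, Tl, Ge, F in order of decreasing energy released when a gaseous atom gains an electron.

F is in period 2, group 17; K is in period 4, group 1; Ge is in period 4, group 14; As is in period 4, group 15; I is in period 5, group 17; Tl is in period 6, group 13.
Atoms with high Z_eff and room in the valence shell (especially the halogens) have the most exothermic electron affinities.
These span different periods and groups, so the two trends combine.
K > Tl: period and group pull opposite ways; the down-group shift dominates (48 vs 19 kJ/mol).
As > K: both are in period 4; the period trend gives As the larger value.
Ge > As: this pair runs against the simple trend — see the exception note.
I > Ge: the two effects oppose for this pair; the across-period effect wins (295 vs 119 kJ/mol).
F > I: they share group 17; the group trend gives F the larger value.
Note the exception: Ge has a higher electron affinity than As, contrary to the simple trend — adding an electron to As's half-filled 4p³ is unfavourable, so Ge (4p²) has the more exothermic EA.
Approximate values (kJ/mol): F 328, K 48, Ge 119, As 78, I 295, Tl 19.
So from highest to lowest: F > I > Ge > As > K > Tl.

F > I > Ge > As > K > Tl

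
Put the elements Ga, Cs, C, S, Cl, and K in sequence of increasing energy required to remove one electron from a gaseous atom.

Cs < K < Ga < S < C < Cl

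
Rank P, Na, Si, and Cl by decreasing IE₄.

Na > Cl > P > Si

The fourth ionization energy removes an electron from the +3 ion. For each element: P³⁺ still has 2 valence electrons; Na³⁺ is already 2 electrons into the core; Si³⁺ still has 1 valence electron; Cl³⁺ still has 4 valence electrons.
Core electrons are held far more tightly than valence electrons, so Na tops the IE_4 order.
Valence configurations: P³⁺ [Ne]3s², Si³⁺ [Ne]3s¹, Cl³⁺ [Ne]3s²3p².
Tabulated IE_4 (kJ/mol): P 4964, Na 9543, Si 4356, Cl 5159.
Putting it together, IE_4: Si < P < Cl < Na.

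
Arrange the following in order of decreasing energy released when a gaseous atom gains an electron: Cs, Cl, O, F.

O is in period 2, group 16; F is in period 2, group 17; Cl is in period 3, group 17; Cs is in period 6, group 1.
Adding an electron releases more energy for atoms nearer the top right (short of the noble gases).
Neither a single period nor a single group — weigh both effects.
O > Cs: relative to Cs, both the across-period and down-group shifts push O's electron affinity up.
F > O: both are in period 2; the period trend gives F the larger value.
Cl > F: this pair runs against the simple trend — see the exception note.
Note the exception: Cl has a higher electron affinity than F, contrary to the simple trend — F's small 2p subshell makes the incoming electron feel strong e⁻–e⁻ repulsion, so Cl actually releases more energy on gaining an electron.
Approximate values (kJ/mol): O 141, F 328, Cl 349, Cs 46.
So from highest to lowest: Cl > F > O > Cs.

Cl > F > O > Cs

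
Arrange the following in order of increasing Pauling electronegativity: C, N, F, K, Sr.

Electronegativity increases across a period and decreases down a group, tracking effective nuclear charge and atomic size.
Neither a single period nor a single group — weigh both effects.
Sr > K: period and group pull opposite ways; the across-period shift dominates (0.95 vs 0.82).
C > Sr: both effects reinforce here, so C is clearly the higher of the two.
N > C: both are in period 2; the period trend gives N the larger value.
F > N: F lies to the right of N in period 2, so the across-period effect alone puts F higher.
For reference (Pauling): C 2.55, N 3.04, F 3.98, K 0.82, Sr 0.95.
So from lowest to highest: K < Sr < C < N < F.

K < Sr < C < N < F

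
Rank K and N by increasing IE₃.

After 2 electrons have been removed, what remains? K²⁺ is already 1 electron into the core; N²⁺ still has 3 valence electrons.
Usually core removal costs more than valence removal, but here the competition is close: a tightly held n=2 valence electron can cost more to remove than an n=3 core electron, so the actual values have to decide it.
Tabulated IE_3 (kJ/mol): K 4420, N 4578.
So the third ionization energies run K < N.

K < N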